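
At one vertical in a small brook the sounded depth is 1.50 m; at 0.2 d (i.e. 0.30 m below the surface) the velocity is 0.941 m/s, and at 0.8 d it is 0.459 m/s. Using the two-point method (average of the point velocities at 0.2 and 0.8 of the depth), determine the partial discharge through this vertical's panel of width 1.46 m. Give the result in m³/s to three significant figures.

v̄ = (0.941 + 0.459) / 2 = 0.7000 m/s
q = v̄ × d × w = 0.7000 × 1.50 × 1.46 = 1.533 m³/s

1.53 m³/s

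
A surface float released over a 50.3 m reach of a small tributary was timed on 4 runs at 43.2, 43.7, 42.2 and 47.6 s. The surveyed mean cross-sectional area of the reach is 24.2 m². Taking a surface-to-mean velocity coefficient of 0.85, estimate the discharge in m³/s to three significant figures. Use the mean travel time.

t̄ = (43.2 + 43.7 + 42.2 + 47.6) / 4 = 44.175 s
v_surface = L / t̄ = 50.3 / 44.175 = 1.139 m/s
v_mean = 0.85 × 1.139 = 0.9679 m/s
Q = A × v_mean = 24.2 × 0.9679 = 23.42 m³/s

23.4 m³/s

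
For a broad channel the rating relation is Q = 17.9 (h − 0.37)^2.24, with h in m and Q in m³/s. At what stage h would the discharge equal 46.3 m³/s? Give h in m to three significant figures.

h − h₀ = (Q/C)^(1/b) = (46.3/17.9)^(1/2.24) = 1.528 m
h = 0.37 + 1.528 = 1.898 m

1.90 m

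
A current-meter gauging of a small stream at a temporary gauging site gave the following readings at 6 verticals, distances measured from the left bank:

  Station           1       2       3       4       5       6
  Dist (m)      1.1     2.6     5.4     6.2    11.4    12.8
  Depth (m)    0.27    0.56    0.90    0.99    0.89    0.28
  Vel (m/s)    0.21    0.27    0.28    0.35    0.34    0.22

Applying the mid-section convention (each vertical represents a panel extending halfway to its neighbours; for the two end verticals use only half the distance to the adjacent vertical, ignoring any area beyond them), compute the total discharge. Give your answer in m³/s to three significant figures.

2.90 m³/s

w_1 = (2.6 − 1.1)/2 = 0.75 m; q_1 = 0.21 × 0.27 × 0.75 = 0.04253 m³/s
w_2 = (5.4 − 1.1)/2 = 2.15 m; q_2 = 0.27 × 0.56 × 2.15 = 0.3251 m³/s
w_3 = (6.2 − 2.6)/2 = 1.8 m; q_3 = 0.28 × 0.90 × 1.8 = 0.4536 m³/s
w_4 = (11.4 − 5.4)/2 = 3 m; q_4 = 0.35 × 0.99 × 3 = 1.040 m³/s
w_5 = (12.8 − 6.2)/2 = 3.3 m; q_5 = 0.34 × 0.89 × 3.3 = 0.9986 m³/s
w_6 = (12.8 − 11.4)/2 = 0.7 m; q_6 = 0.22 × 0.28 × 0.7 = 0.04312 m³/s
Q = Σ qᵢ = 2.902 m³/s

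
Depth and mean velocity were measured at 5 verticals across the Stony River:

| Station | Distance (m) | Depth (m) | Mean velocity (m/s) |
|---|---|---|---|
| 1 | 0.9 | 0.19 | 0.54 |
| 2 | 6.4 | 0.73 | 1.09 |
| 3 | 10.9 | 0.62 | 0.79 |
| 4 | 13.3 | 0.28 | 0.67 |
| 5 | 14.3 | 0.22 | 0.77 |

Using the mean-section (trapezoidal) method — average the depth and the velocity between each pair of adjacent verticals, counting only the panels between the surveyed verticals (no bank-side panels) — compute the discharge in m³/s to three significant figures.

Panel 1-2: Δb = 5.5 m, d̄ = (0.19+0.73)/2 = 0.46, v̄ = (0.54+1.09)/2 = 0.815 → q = 5.5×0.46×0.815 = 2.062 m³/s
Panel 2-3: Δb = 4.5 m, d̄ = (0.73+0.62)/2 = 0.675, v̄ = (1.09+0.79)/2 = 0.94 → q = 4.5×0.675×0.94 = 2.855 m³/s
Panel 3-4: Δb = 2.4 m, d̄ = (0.62+0.28)/2 = 0.45, v̄ = (0.79+0.67)/2 = 0.73 → q = 2.4×0.45×0.73 = 0.7884 m³/s
Panel 4-5: Δb = 1 m, d̄ = (0.28+0.22)/2 = 0.25, v̄ = (0.67+0.77)/2 = 0.72 → q = 1×0.25×0.72 = 0.1800 m³/s
Q = Σ q = 5.886 m³/s

5.89 m³/s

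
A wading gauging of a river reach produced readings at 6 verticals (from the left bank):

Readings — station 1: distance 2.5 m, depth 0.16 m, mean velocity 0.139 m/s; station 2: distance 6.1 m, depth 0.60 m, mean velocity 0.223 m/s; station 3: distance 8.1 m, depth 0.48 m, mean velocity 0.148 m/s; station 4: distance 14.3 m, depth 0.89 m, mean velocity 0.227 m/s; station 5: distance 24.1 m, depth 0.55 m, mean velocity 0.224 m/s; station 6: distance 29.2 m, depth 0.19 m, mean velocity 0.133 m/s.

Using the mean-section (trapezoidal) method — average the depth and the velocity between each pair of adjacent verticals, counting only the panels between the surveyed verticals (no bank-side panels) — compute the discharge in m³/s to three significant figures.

3.17 m³/s

Panel 1-2: Δb = 3.6 m, d̄ = (0.16+0.60)/2 = 0.38, v̄ = (0.139+0.223)/2 = 0.181 → q = 3.6×0.38×0.181 = 0.2476 m³/s
Panel 2-3: Δb = 2 m, d̄ = (0.60+0.48)/2 = 0.54, v̄ = (0.223+0.148)/2 = 0.1855 → q = 2×0.54×0.1855 = 0.2003 m³/s
Panel 3-4: Δb = 6.2 m, d̄ = (0.48+0.89)/2 = 0.685, v̄ = (0.148+0.227)/2 = 0.1875 → q = 6.2×0.685×0.1875 = 0.7963 m³/s
Panel 4-5: Δb = 9.8 m, d̄ = (0.89+0.55)/2 = 0.72, v̄ = (0.227+0.224)/2 = 0.2255 → q = 9.8×0.72×0.2255 = 1.591 m³/s
Panel 5-6: Δb = 5.1 m, d̄ = (0.55+0.19)/2 = 0.37, v̄ = (0.224+0.133)/2 = 0.1785 → q = 5.1×0.37×0.1785 = 0.3368 m³/s
Q = Σ q = 3.172 m³/s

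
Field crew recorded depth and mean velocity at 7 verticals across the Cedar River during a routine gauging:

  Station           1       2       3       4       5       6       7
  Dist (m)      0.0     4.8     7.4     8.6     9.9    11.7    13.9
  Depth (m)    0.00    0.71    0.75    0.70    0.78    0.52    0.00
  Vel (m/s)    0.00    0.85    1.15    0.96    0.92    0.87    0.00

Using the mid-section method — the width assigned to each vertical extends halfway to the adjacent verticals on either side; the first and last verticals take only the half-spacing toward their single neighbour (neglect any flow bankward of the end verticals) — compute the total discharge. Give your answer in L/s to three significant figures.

w_2 = (7.4 − 0.0)/2 = 3.7 m; q_2 = 0.85 × 0.71 × 3.7 = 2.233 m³/s
w_3 = (8.6 − 4.8)/2 = 1.9 m; q_3 = 1.15 × 0.75 × 1.9 = 1.639 m³/s
w_4 = (9.9 − 7.4)/2 = 1.25 m; q_4 = 0.96 × 0.70 × 1.25 = 0.8400 m³/s
w_5 = (11.7 − 8.6)/2 = 1.55 m; q_5 = 0.92 × 0.78 × 1.55 = 1.112 m³/s
w_6 = (13.9 − 9.9)/2 = 2 m; q_6 = 0.87 × 0.52 × 2 = 0.9048 m³/s
Stations 1, 7 contribute zero (depth or velocity is 0).
Q = Σ qᵢ = 6.729 m³/s
= 6.729 × 1000 = 6729 L/s

6730 L/s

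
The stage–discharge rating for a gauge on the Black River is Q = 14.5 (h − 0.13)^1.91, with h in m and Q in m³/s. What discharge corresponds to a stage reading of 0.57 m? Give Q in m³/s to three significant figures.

Q = 14.5 × (0.57 − 0.13)^1.91 = 14.5 × 0.44^1.91 = 3.022 m³/s

3.02 m³/s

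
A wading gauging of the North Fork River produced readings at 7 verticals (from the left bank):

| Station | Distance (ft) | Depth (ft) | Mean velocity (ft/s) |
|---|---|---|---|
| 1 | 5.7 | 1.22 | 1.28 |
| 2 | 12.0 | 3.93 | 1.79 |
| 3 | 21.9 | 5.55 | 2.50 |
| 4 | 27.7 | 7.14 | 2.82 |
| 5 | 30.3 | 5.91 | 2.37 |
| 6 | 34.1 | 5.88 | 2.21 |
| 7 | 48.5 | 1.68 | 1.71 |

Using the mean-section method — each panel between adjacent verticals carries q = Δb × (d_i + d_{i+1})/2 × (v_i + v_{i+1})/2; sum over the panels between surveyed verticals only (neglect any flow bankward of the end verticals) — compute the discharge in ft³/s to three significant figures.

Panel 1-2: Δb = 6.3 ft, d̄ = (1.22+3.93)/2 = 2.575, v̄ = (1.28+1.79)/2 = 1.535 → q = 6.3×2.575×1.535 = 24.90 ft³/s
Panel 2-3: Δb = 9.9 ft, d̄ = (3.93+5.55)/2 = 4.74, v̄ = (1.79+2.50)/2 = 2.145 → q = 9.9×4.74×2.145 = 100.7 ft³/s
Panel 3-4: Δb = 5.8 ft, d̄ = (5.55+7.14)/2 = 6.345, v̄ = (2.50+2.82)/2 = 2.66 → q = 5.8×6.345×2.66 = 97.89 ft³/s
Panel 4-5: Δb = 2.6 ft, d̄ = (7.14+5.91)/2 = 6.525, v̄ = (2.82+2.37)/2 = 2.595 → q = 2.6×6.525×2.595 = 44.02 ft³/s
Panel 5-6: Δb = 3.8 ft, d̄ = (5.91+5.88)/2 = 5.895, v̄ = (2.37+2.21)/2 = 2.29 → q = 3.8×5.895×2.29 = 51.30 ft³/s
Panel 6-7: Δb = 14.4 ft, d̄ = (5.88+1.68)/2 = 3.78, v̄ = (2.21+1.71)/2 = 1.96 → q = 14.4×3.78×1.96 = 106.7 ft³/s
Q = Σ q = 425.5 ft³/s

425 ft³/s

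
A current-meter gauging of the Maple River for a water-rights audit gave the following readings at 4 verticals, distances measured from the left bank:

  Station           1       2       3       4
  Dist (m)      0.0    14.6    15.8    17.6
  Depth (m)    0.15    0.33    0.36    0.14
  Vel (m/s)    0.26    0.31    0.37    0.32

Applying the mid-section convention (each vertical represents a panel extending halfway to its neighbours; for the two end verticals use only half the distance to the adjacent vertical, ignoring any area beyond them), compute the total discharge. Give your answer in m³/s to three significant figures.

w_1 = (14.6 − 0.0)/2 = 7.3 m; q_1 = 0.26 × 0.15 × 7.3 = 0.2847 m³/s
w_2 = (15.8 − 0.0)/2 = 7.9 m; q_2 = 0.31 × 0.33 × 7.9 = 0.8082 m³/s
w_3 = (17.6 − 14.6)/2 = 1.5 m; q_3 = 0.37 × 0.36 × 1.5 = 0.1998 m³/s
w_4 = (17.6 − 15.8)/2 = 0.9 m; q_4 = 0.32 × 0.14 × 0.9 = 0.04032 m³/s
Q = Σ qᵢ = 1.333 m³/s

1.33 m³/s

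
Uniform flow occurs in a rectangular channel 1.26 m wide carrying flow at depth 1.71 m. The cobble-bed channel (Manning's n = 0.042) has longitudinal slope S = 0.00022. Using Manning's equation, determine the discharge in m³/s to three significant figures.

A = b·y = 1.26 × 1.71 = 2.155 m²
P = b + 2y = 1.26 + 2×1.71 = 4.680 m
R = A/P = 2.155/4.680 = 0.4604 m
Q = (1/n)·A·R^(2/3)·S^(1/2) = (1/0.042) × 2.155 × 0.4604^(2/3) × 0.00022^(1/2) = 0.4537 m³/s

0.454 m³/s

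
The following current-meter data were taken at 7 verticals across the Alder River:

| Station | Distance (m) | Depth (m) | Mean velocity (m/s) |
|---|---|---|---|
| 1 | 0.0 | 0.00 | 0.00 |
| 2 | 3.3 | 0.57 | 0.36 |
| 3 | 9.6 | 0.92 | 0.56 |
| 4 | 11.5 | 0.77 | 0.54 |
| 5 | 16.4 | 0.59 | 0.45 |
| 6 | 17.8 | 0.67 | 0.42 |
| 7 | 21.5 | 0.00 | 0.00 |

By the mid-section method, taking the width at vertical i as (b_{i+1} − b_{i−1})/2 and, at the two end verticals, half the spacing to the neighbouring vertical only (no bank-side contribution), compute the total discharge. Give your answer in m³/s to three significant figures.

6.06 m³/s

w_2 = (9.6 − 0.0)/2 = 4.8 m; q_2 = 0.36 × 0.57 × 4.8 = 0.9850 m³/s
w_3 = (11.5 − 3.3)/2 = 4.1 m; q_3 = 0.56 × 0.92 × 4.1 = 2.112 m³/s
w_4 = (16.4 − 9.6)/2 = 3.4 m; q_4 = 0.54 × 0.77 × 3.4 = 1.414 m³/s
w_5 = (17.8 − 11.5)/2 = 3.15 m; q_5 = 0.45 × 0.59 × 3.15 = 0.8363 m³/s
w_6 = (21.5 − 16.4)/2 = 2.55 m; q_6 = 0.42 × 0.67 × 2.55 = 0.7176 m³/s
Stations 1, 7 contribute zero (depth or velocity is 0).
Q = Σ qᵢ = 6.065 m³/s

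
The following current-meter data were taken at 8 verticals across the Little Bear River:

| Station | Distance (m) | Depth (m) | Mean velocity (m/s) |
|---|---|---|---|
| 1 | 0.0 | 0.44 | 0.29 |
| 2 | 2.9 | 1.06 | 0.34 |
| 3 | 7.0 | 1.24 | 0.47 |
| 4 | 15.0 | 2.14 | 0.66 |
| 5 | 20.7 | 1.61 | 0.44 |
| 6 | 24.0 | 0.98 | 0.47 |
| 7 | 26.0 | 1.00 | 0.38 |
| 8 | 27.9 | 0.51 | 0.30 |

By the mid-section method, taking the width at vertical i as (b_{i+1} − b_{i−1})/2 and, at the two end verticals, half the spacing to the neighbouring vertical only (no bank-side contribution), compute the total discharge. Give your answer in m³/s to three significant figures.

w_1 = (2.9 − 0.0)/2 = 1.45 m; q_1 = 0.29 × 0.44 × 1.45 = 0.1850 m³/s
w_2 = (7.0 − 0.0)/2 = 3.5 m; q_2 = 0.34 × 1.06 × 3.5 = 1.261 m³/s
w_3 = (15.0 − 2.9)/2 = 6.05 m; q_3 = 0.47 × 1.24 × 6.05 = 3.526 m³/s
w_4 = (20.7 − 7.0)/2 = 6.85 m; q_4 = 0.66 × 2.14 × 6.85 = 9.675 m³/s
w_5 = (24.0 − 15.0)/2 = 4.5 m; q_5 = 0.44 × 1.61 × 4.5 = 3.188 m³/s
w_6 = (26.0 − 20.7)/2 = 2.65 m; q_6 = 0.47 × 0.98 × 2.65 = 1.221 m³/s
w_7 = (27.9 − 24.0)/2 = 1.95 m; q_7 = 0.38 × 1.00 × 1.95 = 0.7410 m³/s
w_8 = (27.9 − 26.0)/2 = 0.95 m; q_8 = 0.30 × 0.51 × 0.95 = 0.1454 m³/s
Q = Σ qᵢ = 19.94 m³/s

19.9 m³/s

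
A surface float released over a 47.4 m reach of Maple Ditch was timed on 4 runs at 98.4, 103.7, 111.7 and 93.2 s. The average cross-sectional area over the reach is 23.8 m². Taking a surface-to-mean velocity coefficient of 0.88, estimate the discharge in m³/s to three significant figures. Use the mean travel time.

t̄ = (98.4 + 103.7 + 111.7 + 93.2) / 4 = 101.75 s
v_surface = L / t̄ = 47.4 / 101.75 = 0.4658 m/s
v_mean = 0.88 × 0.4658 = 0.4099 m/s
Q = A × v_mean = 23.8 × 0.4099 = 9.757 m³/s

9.76 m³/s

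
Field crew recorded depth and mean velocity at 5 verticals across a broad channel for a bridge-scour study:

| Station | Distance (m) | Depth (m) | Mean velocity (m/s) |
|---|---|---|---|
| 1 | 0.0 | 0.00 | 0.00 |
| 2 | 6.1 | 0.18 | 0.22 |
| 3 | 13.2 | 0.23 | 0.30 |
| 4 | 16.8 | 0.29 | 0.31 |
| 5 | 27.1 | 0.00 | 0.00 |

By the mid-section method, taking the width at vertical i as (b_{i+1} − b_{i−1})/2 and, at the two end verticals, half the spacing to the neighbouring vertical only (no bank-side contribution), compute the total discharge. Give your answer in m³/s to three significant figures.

1.26 m³/s

w_2 = (13.2 − 0.0)/2 = 6.6 m; q_2 = 0.22 × 0.18 × 6.6 = 0.2614 m³/s
w_3 = (16.8 − 6.1)/2 = 5.35 m; q_3 = 0.30 × 0.23 × 5.35 = 0.3692 m³/s
w_4 = (27.1 − 13.2)/2 = 6.95 m; q_4 = 0.31 × 0.29 × 6.95 = 0.6248 m³/s
Stations 1, 5 contribute zero (depth or velocity is 0).
Q = Σ qᵢ = 1.255 m³/s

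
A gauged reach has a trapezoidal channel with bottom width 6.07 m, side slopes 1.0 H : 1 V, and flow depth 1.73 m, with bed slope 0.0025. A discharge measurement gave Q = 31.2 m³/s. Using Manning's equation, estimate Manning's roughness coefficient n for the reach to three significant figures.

A = (b + z·y)·y = (6.07 + 1.0×1.73)×1.73 = 13.49 m²
P = b + 2y√(1+z²) = 6.07 + 2×1.73×√(1+1.0²) = 10.96 m
R = A/P = 13.49/10.96 = 1.231 m
n = (1/Q)·A·R^(2/3)·S^(1/2) = (1/31.2) × 13.49 × 1.149 × 0.05000 = 0.02484

0.0248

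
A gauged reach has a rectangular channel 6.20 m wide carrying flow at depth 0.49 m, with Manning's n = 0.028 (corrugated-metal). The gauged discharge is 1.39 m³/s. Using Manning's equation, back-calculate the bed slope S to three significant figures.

0.000517

A = b·y = 6.20 × 0.49 = 3.038 m²
P = b + 2y = 6.20 + 2×0.49 = 7.180 m
R = A/P = 3.038/7.180 = 0.4231 m
S = (Q·n / (1·A·R^(2/3)))² = (1.39×0.028 / (1×3.038×0.5636))² = 0.0005167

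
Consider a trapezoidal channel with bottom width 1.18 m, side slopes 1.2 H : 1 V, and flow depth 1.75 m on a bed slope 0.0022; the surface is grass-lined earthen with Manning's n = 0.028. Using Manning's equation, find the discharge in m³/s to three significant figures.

8.72 m³/s

A = (b + z·y)·y = (1.18 + 1.2×1.75)×1.75 = 5.740 m²
P = b + 2y√(1+z²) = 1.18 + 2×1.75×√(1+1.2²) = 6.647 m
R = A/P = 5.740/6.647 = 0.8635 m
Q = (1/n)·A·R^(2/3)·S^(1/2) = (1/0.028) × 5.740 × 0.8635^(2/3) × 0.0022^(1/2) = 8.719 m³/s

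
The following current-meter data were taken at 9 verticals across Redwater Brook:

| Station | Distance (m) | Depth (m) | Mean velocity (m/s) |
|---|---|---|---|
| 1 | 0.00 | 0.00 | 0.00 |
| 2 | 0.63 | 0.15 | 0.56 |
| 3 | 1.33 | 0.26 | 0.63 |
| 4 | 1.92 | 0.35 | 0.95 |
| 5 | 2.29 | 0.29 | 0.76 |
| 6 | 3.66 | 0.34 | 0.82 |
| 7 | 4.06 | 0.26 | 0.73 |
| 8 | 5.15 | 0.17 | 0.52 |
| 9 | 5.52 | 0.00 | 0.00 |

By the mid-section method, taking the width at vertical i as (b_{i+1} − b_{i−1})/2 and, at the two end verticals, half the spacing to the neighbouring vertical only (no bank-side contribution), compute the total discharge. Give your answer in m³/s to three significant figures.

w_2 = (1.33 − 0.00)/2 = 0.665 m; q_2 = 0.56 × 0.15 × 0.665 = 0.05586 m³/s
w_3 = (1.92 − 0.63)/2 = 0.645 m; q_3 = 0.63 × 0.26 × 0.645 = 0.1057 m³/s
w_4 = (2.29 − 1.33)/2 = 0.48 m; q_4 = 0.95 × 0.35 × 0.48 = 0.1596 m³/s
w_5 = (3.66 − 1.92)/2 = 0.87 m; q_5 = 0.76 × 0.29 × 0.87 = 0.1917 m³/s
w_6 = (4.06 − 2.29)/2 = 0.885 m; q_6 = 0.82 × 0.34 × 0.885 = 0.2467 m³/s
w_7 = (5.15 − 3.66)/2 = 0.745 m; q_7 = 0.73 × 0.26 × 0.745 = 0.1414 m³/s
w_8 = (5.52 − 4.06)/2 = 0.73 m; q_8 = 0.52 × 0.17 × 0.73 = 0.06453 m³/s
Stations 1, 9 contribute zero (depth or velocity is 0).
Q = Σ qᵢ = 0.9655 m³/s

0.966 m³/s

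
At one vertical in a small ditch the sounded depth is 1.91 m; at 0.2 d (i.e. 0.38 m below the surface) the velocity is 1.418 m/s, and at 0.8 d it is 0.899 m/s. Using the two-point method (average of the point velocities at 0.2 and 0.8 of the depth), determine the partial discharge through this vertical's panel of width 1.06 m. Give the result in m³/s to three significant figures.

2.35 m³/s

v̄ = (1.418 + 0.899) / 2 = 1.159 m/s
q = v̄ × d × w = 1.159 × 1.91 × 1.06 = 2.345 m³/s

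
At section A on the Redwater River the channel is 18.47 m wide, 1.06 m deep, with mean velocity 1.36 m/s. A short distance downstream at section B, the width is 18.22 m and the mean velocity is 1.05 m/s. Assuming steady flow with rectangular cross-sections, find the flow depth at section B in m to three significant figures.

Q = A₁V₁ = (18.47×1.06) × 1.36 = 26.63 m³/s
d₂ = Q/(b₂ V₂) = 26.63/(18.22×1.05) = 1.392 m

1.39 m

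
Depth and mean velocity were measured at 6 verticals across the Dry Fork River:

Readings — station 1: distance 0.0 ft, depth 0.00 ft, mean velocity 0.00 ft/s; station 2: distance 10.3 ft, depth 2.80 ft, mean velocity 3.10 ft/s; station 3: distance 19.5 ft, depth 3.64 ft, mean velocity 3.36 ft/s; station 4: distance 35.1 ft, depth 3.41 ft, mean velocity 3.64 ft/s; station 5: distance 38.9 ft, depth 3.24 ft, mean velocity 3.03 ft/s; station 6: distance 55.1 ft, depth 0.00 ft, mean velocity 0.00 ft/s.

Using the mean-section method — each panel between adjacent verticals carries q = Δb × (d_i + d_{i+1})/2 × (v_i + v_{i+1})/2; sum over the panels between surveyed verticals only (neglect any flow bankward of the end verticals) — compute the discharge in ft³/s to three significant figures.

392 ft³/s

Panel 1-2: Δb = 10.3 ft, d̄ = (0.00+2.80)/2 = 1.4, v̄ = (0.00+3.10)/2 = 1.55 → q = 10.3×1.4×1.55 = 22.35 ft³/s
Panel 2-3: Δb = 9.2 ft, d̄ = (2.80+3.64)/2 = 3.22, v̄ = (3.10+3.36)/2 = 3.23 → q = 9.2×3.22×3.23 = 95.69 ft³/s
Panel 3-4: Δb = 15.6 ft, d̄ = (3.64+3.41)/2 = 3.525, v̄ = (3.36+3.64)/2 = 3.5 → q = 15.6×3.525×3.5 = 192.5 ft³/s
Panel 4-5: Δb = 3.8 ft, d̄ = (3.41+3.24)/2 = 3.325, v̄ = (3.64+3.03)/2 = 3.335 → q = 3.8×3.325×3.335 = 42.14 ft³/s
Panel 5-6: Δb = 16.2 ft, d̄ = (3.24+0.00)/2 = 1.62, v̄ = (3.03+0.00)/2 = 1.515 → q = 16.2×1.62×1.515 = 39.76 ft³/s
Q = Σ q = 392.4 ft³/s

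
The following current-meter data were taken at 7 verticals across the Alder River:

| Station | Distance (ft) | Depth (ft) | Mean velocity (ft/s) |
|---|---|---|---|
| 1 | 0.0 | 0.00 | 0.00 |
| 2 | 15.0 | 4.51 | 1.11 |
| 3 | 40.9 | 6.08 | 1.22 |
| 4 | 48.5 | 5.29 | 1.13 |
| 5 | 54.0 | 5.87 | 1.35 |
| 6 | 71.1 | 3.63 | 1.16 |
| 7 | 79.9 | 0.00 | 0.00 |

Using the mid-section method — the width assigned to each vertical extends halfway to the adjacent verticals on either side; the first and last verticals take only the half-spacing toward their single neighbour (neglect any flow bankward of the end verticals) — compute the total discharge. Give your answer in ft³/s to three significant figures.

410 ft³/s

w_2 = (40.9 − 0.0)/2 = 20.45 ft; q_2 = 1.11 × 4.51 × 20.45 = 102.4 ft³/s
w_3 = (48.5 − 15.0)/2 = 16.75 ft; q_3 = 1.22 × 6.08 × 16.75 = 124.2 ft³/s
w_4 = (54.0 − 40.9)/2 = 6.55 ft; q_4 = 1.13 × 5.29 × 6.55 = 39.15 ft³/s
w_5 = (71.1 − 48.5)/2 = 11.3 ft; q_5 = 1.35 × 5.87 × 11.3 = 89.55 ft³/s
w_6 = (79.9 − 54.0)/2 = 12.95 ft; q_6 = 1.16 × 3.63 × 12.95 = 54.53 ft³/s
Stations 1, 7 contribute zero (depth or velocity is 0).
Q = Σ qᵢ = 409.9 ft³/s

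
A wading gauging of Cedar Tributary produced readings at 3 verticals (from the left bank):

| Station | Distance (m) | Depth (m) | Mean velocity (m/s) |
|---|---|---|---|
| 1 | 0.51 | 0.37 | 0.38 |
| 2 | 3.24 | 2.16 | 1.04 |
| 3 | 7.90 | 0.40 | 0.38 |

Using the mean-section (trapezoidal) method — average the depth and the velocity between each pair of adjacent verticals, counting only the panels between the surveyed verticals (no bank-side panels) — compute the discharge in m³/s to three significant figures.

Panel 1-2: Δb = 2.73 m, d̄ = (0.37+2.16)/2 = 1.265, v̄ = (0.38+1.04)/2 = 0.71 → q = 2.73×1.265×0.71 = 2.452 m³/s
Panel 2-3: Δb = 4.66 m, d̄ = (2.16+0.40)/2 = 1.28, v̄ = (1.04+0.38)/2 = 0.71 → q = 4.66×1.28×0.71 = 4.235 m³/s
Q = Σ q = 6.687 m³/s

6.69 m³/s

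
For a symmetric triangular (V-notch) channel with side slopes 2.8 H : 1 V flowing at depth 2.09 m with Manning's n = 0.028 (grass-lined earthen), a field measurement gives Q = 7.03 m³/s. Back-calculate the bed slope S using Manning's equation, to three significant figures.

0.000265

A = z·y² = 2.8×2.09² = 12.23 m²
P = 2y√(1+z²) = 2×2.09×√(1+2.8²) = 12.43 m
R = A/P = 12.23/12.43 = 0.9841 m
S = (Q·n / (1·A·R^(2/3)))² = (7.03×0.028 / (1×12.23×0.9894))² = 0.0002646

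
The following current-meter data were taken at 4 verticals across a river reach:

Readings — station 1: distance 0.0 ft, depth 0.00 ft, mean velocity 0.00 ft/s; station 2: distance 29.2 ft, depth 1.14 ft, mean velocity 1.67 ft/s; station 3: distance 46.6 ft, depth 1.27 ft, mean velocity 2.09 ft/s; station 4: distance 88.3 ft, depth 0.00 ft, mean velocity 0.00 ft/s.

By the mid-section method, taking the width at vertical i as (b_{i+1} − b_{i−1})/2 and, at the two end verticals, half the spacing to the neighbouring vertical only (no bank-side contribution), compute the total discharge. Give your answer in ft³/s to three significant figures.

123 ft³/s

w_2 = (46.6 − 0.0)/2 = 23.3 ft; q_2 = 1.67 × 1.14 × 23.3 = 44.36 ft³/s
w_3 = (88.3 − 29.2)/2 = 29.55 ft; q_3 = 2.09 × 1.27 × 29.55 = 78.43 ft³/s
Stations 1, 4 contribute zero (depth or velocity is 0).
Q = Σ qᵢ = 122.8 ft³/s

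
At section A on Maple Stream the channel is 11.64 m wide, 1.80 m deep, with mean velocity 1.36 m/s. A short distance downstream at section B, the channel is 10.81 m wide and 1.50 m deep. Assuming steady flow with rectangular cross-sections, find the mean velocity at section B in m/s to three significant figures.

1.76 m/s

Q = A₁V₁ = (11.64×1.80) × 1.36 = 28.49 m³/s
A₂ = 10.81 × 1.50 = 16.22 m²
V₂ = Q/A₂ = 28.49/16.22 = 1.757 m/s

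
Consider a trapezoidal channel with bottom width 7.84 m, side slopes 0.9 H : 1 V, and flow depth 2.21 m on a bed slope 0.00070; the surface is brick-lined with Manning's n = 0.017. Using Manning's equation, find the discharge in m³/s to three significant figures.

45.8 m³/s

A = (b + z·y)·y = (7.84 + 0.9×2.21)×2.21 = 21.72 m²
P = b + 2y√(1+z²) = 7.84 + 2×2.21×√(1+0.9²) = 13.79 m
R = A/P = 21.72/13.79 = 1.576 m
Q = (1/n)·A·R^(2/3)·S^(1/2) = (1/0.017) × 21.72 × 1.576^(2/3) × 0.00070^(1/2) = 45.78 m³/s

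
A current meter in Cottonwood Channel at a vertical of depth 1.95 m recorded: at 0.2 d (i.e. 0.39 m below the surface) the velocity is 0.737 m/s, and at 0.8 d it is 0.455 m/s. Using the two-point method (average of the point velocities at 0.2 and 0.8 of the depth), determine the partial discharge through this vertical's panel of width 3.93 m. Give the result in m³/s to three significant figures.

v̄ = (0.737 + 0.455) / 2 = 0.5960 m/s
q = v̄ × d × w = 0.5960 × 1.95 × 3.93 = 4.567 m³/s

4.57 m³/s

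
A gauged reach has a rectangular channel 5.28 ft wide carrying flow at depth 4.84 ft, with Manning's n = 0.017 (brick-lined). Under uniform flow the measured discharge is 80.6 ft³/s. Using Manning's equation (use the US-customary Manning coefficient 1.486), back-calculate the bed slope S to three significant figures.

0.000638

A = b·y = 5.28 × 4.84 = 25.56 ft²
P = b + 2y = 5.28 + 2×4.84 = 14.96 ft
R = A/P = 25.56/14.96 = 1.708 ft
S = (Q·n / (1.486·A·R^(2/3)))² = (80.6×0.017 / (1.486×25.56×1.429))² = 0.0006375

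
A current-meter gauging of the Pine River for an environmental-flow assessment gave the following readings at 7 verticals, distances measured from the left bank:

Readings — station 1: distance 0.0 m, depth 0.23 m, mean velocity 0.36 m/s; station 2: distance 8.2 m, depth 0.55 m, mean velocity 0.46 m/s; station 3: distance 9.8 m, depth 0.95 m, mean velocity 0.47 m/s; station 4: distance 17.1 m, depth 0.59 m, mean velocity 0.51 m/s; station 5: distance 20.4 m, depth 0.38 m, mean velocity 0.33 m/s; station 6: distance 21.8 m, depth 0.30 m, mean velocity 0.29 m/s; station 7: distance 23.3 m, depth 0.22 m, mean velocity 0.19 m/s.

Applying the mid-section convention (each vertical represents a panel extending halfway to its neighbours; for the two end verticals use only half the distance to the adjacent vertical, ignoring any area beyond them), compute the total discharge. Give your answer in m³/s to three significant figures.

w_1 = (8.2 − 0.0)/2 = 4.1 m; q_1 = 0.36 × 0.23 × 4.1 = 0.3395 m³/s
w_2 = (9.8 − 0.0)/2 = 4.9 m; q_2 = 0.46 × 0.55 × 4.9 = 1.240 m³/s
w_3 = (17.1 − 8.2)/2 = 4.45 m; q_3 = 0.47 × 0.95 × 4.45 = 1.987 m³/s
w_4 = (20.4 − 9.8)/2 = 5.3 m; q_4 = 0.51 × 0.59 × 5.3 = 1.595 m³/s
w_5 = (21.8 − 17.1)/2 = 2.35 m; q_5 = 0.33 × 0.38 × 2.35 = 0.2947 m³/s
w_6 = (23.3 − 20.4)/2 = 1.45 m; q_6 = 0.29 × 0.30 × 1.45 = 0.1262 m³/s
w_7 = (23.3 − 21.8)/2 = 0.75 m; q_7 = 0.19 × 0.22 × 0.75 = 0.03135 m³/s
Q = Σ qᵢ = 5.613 m³/s

5.61 m³/s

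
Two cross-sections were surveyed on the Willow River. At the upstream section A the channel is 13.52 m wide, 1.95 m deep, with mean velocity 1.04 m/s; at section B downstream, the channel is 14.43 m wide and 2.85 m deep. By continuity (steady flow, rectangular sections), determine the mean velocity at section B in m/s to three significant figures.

0.667 m/s

Q = A₁V₁ = (13.52×1.95) × 1.04 = 27.42 m³/s
A₂ = 14.43 × 2.85 = 41.13 m²
V₂ = Q/A₂ = 27.42/41.13 = 0.6667 m/s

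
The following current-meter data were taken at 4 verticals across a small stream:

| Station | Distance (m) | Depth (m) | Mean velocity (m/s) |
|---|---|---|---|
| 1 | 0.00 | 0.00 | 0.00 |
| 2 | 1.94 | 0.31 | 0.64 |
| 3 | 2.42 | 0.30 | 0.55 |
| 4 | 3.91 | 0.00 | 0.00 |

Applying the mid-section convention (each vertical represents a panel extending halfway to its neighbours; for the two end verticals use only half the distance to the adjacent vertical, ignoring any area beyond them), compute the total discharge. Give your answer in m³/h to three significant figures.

1450 m³/h

w_2 = (2.42 − 0.00)/2 = 1.21 m; q_2 = 0.64 × 0.31 × 1.21 = 0.2401 m³/s
w_3 = (3.91 − 1.94)/2 = 0.985 m; q_3 = 0.55 × 0.30 × 0.985 = 0.1625 m³/s
Stations 1, 4 contribute zero (depth or velocity is 0).
Q = Σ qᵢ = 0.4026 m³/s
= 0.4026 × 3600 = 1449 m³/h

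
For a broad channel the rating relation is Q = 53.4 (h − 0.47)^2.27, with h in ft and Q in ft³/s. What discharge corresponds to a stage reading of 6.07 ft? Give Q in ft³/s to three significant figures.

2670 ft³/s

Q = 53.4 × (6.07 − 0.47)^2.27 = 53.4 × 5.6^2.27 = 2666 ft³/s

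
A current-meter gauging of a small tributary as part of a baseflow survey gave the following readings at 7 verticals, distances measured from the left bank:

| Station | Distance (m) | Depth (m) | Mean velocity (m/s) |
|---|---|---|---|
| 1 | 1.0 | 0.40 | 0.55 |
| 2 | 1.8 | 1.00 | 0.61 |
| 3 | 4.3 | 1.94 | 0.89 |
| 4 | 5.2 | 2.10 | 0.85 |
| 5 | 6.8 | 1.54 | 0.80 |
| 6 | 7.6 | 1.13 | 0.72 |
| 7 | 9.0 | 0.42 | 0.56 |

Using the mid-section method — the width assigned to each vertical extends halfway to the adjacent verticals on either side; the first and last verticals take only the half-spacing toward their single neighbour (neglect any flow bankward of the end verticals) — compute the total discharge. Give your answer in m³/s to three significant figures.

w_1 = (1.8 − 1.0)/2 = 0.4 m; q_1 = 0.55 × 0.40 × 0.4 = 0.08800 m³/s
w_2 = (4.3 − 1.0)/2 = 1.65 m; q_2 = 0.61 × 1.00 × 1.65 = 1.007 m³/s
w_3 = (5.2 − 1.8)/2 = 1.7 m; q_3 = 0.89 × 1.94 × 1.7 = 2.935 m³/s
w_4 = (6.8 − 4.3)/2 = 1.25 m; q_4 = 0.85 × 2.10 × 1.25 = 2.231 m³/s
w_5 = (7.6 − 5.2)/2 = 1.2 m; q_5 = 0.80 × 1.54 × 1.2 = 1.478 m³/s
w_6 = (9.0 − 6.8)/2 = 1.1 m; q_6 = 0.72 × 1.13 × 1.1 = 0.8950 m³/s
w_7 = (9.0 − 7.6)/2 = 0.7 m; q_7 = 0.56 × 0.42 × 0.7 = 0.1646 m³/s
Q = Σ qᵢ = 8.799 m³/s

8.80 m³/s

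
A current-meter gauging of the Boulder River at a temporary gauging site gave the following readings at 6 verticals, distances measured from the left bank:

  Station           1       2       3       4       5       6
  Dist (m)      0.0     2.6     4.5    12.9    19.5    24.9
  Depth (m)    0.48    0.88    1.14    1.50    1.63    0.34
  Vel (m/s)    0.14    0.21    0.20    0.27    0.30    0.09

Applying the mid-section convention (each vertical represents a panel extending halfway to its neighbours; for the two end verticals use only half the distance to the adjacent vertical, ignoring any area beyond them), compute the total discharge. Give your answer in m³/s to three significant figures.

w_1 = (2.6 − 0.0)/2 = 1.3 m; q_1 = 0.14 × 0.48 × 1.3 = 0.08736 m³/s
w_2 = (4.5 − 0.0)/2 = 2.25 m; q_2 = 0.21 × 0.88 × 2.25 = 0.4158 m³/s
w_3 = (12.9 − 2.6)/2 = 5.15 m; q_3 = 0.20 × 1.14 × 5.15 = 1.174 m³/s
w_4 = (19.5 − 4.5)/2 = 7.5 m; q_4 = 0.27 × 1.50 × 7.5 = 3.038 m³/s
w_5 = (24.9 − 12.9)/2 = 6 m; q_5 = 0.30 × 1.63 × 6 = 2.934 m³/s
w_6 = (24.9 − 19.5)/2 = 2.7 m; q_6 = 0.09 × 0.34 × 2.7 = 0.08262 m³/s
Q = Σ qᵢ = 7.731 m³/s

7.73 m³/s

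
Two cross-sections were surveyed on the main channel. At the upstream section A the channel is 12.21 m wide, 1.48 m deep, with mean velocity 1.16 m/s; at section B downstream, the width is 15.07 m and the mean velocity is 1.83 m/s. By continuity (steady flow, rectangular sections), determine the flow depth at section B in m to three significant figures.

0.760 m

Q = A₁V₁ = (12.21×1.48) × 1.16 = 20.96 m³/s
d₂ = Q/(b₂ V₂) = 20.96/(15.07×1.83) = 0.7601 m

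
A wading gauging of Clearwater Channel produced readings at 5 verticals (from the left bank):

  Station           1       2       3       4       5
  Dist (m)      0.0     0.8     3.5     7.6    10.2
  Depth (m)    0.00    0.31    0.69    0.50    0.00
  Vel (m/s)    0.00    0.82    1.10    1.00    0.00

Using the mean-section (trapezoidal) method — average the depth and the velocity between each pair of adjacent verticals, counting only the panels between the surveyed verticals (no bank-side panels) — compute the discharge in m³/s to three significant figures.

4.23 m³/s

Panel 1-2: Δb = 0.8 m, d̄ = (0.00+0.31)/2 = 0.155, v̄ = (0.00+0.82)/2 = 0.41 → q = 0.8×0.155×0.41 = 0.05084 m³/s
Panel 2-3: Δb = 2.7 m, d̄ = (0.31+0.69)/2 = 0.5, v̄ = (0.82+1.10)/2 = 0.96 → q = 2.7×0.5×0.96 = 1.296 m³/s
Panel 3-4: Δb = 4.1 m, d̄ = (0.69+0.50)/2 = 0.595, v̄ = (1.10+1.00)/2 = 1.05 → q = 4.1×0.595×1.05 = 2.561 m³/s
Panel 4-5: Δb = 2.6 m, d̄ = (0.50+0.00)/2 = 0.25, v̄ = (1.00+0.00)/2 = 0.5 → q = 2.6×0.25×0.5 = 0.3250 m³/s
Q = Σ q = 4.233 m³/s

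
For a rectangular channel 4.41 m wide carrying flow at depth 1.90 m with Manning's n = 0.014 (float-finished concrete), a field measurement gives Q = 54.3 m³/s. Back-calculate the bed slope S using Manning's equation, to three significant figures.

0.00801

A = b·y = 4.41 × 1.90 = 8.379 m²
P = b + 2y = 4.41 + 2×1.90 = 8.210 m
R = A/P = 8.379/8.210 = 1.021 m
S = (Q·n / (1·A·R^(2/3)))² = (54.3×0.014 / (1×8.379×1.014))² = 0.008011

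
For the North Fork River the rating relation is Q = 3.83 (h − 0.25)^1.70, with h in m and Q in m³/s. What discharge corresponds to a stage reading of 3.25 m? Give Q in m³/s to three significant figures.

24.8 m³/s

Q = 3.83 × (3.25 − 0.25)^1.70 = 3.83 × 3^1.70 = 24.79 m³/s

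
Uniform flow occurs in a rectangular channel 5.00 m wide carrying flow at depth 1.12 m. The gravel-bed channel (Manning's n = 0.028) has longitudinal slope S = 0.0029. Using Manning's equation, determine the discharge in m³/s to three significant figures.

9.08 m³/s

A = b·y = 5.00 × 1.12 = 5.600 m²
P = b + 2y = 5.00 + 2×1.12 = 7.240 m
R = A/P = 5.600/7.240 = 0.7735 m
Q = (1/n)·A·R^(2/3)·S^(1/2) = (1/0.028) × 5.600 × 0.7735^(2/3) × 0.0029^(1/2) = 9.075 m³/s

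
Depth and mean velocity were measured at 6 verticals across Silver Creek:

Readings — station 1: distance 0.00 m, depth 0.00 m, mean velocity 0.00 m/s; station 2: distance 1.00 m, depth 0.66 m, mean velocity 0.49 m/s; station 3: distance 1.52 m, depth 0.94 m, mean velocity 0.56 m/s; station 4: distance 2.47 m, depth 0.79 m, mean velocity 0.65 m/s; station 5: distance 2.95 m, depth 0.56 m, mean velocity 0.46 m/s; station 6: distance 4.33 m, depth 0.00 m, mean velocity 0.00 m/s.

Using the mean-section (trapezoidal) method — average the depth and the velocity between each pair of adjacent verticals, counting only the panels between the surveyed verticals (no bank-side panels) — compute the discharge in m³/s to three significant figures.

Panel 1-2: Δb = 1 m, d̄ = (0.00+0.66)/2 = 0.33, v̄ = (0.00+0.49)/2 = 0.245 → q = 1×0.33×0.245 = 0.08085 m³/s
Panel 2-3: Δb = 0.52 m, d̄ = (0.66+0.94)/2 = 0.8, v̄ = (0.49+0.56)/2 = 0.525 → q = 0.52×0.8×0.525 = 0.2184 m³/s
Panel 3-4: Δb = 0.95 m, d̄ = (0.94+0.79)/2 = 0.865, v̄ = (0.56+0.65)/2 = 0.605 → q = 0.95×0.865×0.605 = 0.4972 m³/s
Panel 4-5: Δb = 0.48 m, d̄ = (0.79+0.56)/2 = 0.675, v̄ = (0.65+0.46)/2 = 0.555 → q = 0.48×0.675×0.555 = 0.1798 m³/s
Panel 5-6: Δb = 1.38 m, d̄ = (0.56+0.00)/2 = 0.28, v̄ = (0.46+0.00)/2 = 0.23 → q = 1.38×0.28×0.23 = 0.08887 m³/s
Q = Σ q = 1.065 m³/s

1.07 m³/s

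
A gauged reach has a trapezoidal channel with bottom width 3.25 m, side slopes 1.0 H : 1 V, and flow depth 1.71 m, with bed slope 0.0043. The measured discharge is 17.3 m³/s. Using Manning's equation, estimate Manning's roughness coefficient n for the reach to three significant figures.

0.0332

A = (b + z·y)·y = (3.25 + 1.0×1.71)×1.71 = 8.482 m²
P = b + 2y√(1+z²) = 3.25 + 2×1.71×√(1+1.0²) = 8.087 m
R = A/P = 8.482/8.087 = 1.049 m
n = (1/Q)·A·R^(2/3)·S^(1/2) = (1/17.3) × 8.482 × 1.032 × 0.06557 = 0.03319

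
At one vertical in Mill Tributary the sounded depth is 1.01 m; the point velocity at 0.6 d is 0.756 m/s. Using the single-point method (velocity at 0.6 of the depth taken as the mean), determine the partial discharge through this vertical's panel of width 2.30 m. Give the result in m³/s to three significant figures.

1.76 m³/s

v̄ = v₀.₆ = 0.756 m/s
q = v̄ × d × w = 0.7560 × 1.01 × 2.30 = 1.756 m³/s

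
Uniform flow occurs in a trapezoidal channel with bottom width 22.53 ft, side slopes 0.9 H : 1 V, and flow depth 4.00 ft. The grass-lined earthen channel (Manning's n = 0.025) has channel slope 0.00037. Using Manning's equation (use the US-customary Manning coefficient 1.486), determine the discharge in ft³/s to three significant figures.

A = (b + z·y)·y = (22.53 + 0.9×4.00)×4.00 = 104.5 ft²
P = b + 2y√(1+z²) = 22.53 + 2×4.00×√(1+0.9²) = 33.29 ft
R = A/P = 104.5/33.29 = 3.139 ft
Q = (1.486/n)·A·R^(2/3)·S^(1/2) = (1.486/0.025) × 104.5 × 3.139^(2/3) × 0.00037^(1/2) = 256.2 ft³/s

256 ft³/s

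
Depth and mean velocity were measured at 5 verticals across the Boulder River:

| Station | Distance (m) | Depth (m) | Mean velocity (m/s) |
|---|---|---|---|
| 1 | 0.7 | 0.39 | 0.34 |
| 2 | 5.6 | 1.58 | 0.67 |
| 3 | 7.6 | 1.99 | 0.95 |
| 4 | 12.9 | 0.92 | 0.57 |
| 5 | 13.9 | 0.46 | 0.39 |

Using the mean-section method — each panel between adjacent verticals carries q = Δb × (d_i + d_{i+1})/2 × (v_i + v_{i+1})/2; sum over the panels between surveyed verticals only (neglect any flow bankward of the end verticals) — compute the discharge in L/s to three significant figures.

11500 L/s

Panel 1-2: Δb = 4.9 m, d̄ = (0.39+1.58)/2 = 0.985, v̄ = (0.34+0.67)/2 = 0.505 → q = 4.9×0.985×0.505 = 2.437 m³/s
Panel 2-3: Δb = 2 m, d̄ = (1.58+1.99)/2 = 1.785, v̄ = (0.67+0.95)/2 = 0.81 → q = 2×1.785×0.81 = 2.892 m³/s
Panel 3-4: Δb = 5.3 m, d̄ = (1.99+0.92)/2 = 1.455, v̄ = (0.95+0.57)/2 = 0.76 → q = 5.3×1.455×0.76 = 5.861 m³/s
Panel 4-5: Δb = 1 m, d̄ = (0.92+0.46)/2 = 0.69, v̄ = (0.57+0.39)/2 = 0.48 → q = 1×0.69×0.48 = 0.3312 m³/s
Q = Σ q = 11.52 m³/s
= 11.52 × 1000 = 11520 L/s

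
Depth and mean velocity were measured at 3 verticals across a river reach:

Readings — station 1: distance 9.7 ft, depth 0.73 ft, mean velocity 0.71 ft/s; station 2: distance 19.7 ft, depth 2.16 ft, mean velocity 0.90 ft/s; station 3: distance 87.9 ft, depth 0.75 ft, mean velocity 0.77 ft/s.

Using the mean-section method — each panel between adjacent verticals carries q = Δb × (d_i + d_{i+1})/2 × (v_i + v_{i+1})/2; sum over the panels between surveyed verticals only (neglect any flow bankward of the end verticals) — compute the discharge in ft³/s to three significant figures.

94.5 ft³/s

Panel 1-2: Δb = 10 ft, d̄ = (0.73+2.16)/2 = 1.445, v̄ = (0.71+0.90)/2 = 0.805 → q = 10×1.445×0.805 = 11.63 ft³/s
Panel 2-3: Δb = 68.2 ft, d̄ = (2.16+0.75)/2 = 1.455, v̄ = (0.90+0.77)/2 = 0.835 → q = 68.2×1.455×0.835 = 82.86 ft³/s
Q = Σ q = 94.49 ft³/s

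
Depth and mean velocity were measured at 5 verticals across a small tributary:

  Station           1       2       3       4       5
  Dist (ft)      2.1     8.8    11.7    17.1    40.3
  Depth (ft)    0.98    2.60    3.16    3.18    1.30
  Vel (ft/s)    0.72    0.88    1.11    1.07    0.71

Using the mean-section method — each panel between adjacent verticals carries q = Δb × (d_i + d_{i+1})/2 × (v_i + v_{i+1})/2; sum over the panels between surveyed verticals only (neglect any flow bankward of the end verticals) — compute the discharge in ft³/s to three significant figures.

82.8 ft³/s

Panel 1-2: Δb = 6.7 ft, d̄ = (0.98+2.60)/2 = 1.79, v̄ = (0.72+0.88)/2 = 0.8 → q = 6.7×1.79×0.8 = 9.594 ft³/s
Panel 2-3: Δb = 2.9 ft, d̄ = (2.60+3.16)/2 = 2.88, v̄ = (0.88+1.11)/2 = 0.995 → q = 2.9×2.88×0.995 = 8.310 ft³/s
Panel 3-4: Δb = 5.4 ft, d̄ = (3.16+3.18)/2 = 3.17, v̄ = (1.11+1.07)/2 = 1.09 → q = 5.4×3.17×1.09 = 18.66 ft³/s
Panel 4-5: Δb = 23.2 ft, d̄ = (3.18+1.30)/2 = 2.24, v̄ = (1.07+0.71)/2 = 0.89 → q = 23.2×2.24×0.89 = 46.25 ft³/s
Q = Σ q = 82.81 ft³/s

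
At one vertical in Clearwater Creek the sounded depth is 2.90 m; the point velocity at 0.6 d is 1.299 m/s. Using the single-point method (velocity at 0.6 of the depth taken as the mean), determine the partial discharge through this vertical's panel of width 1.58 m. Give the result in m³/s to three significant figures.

5.95 m³/s

v̄ = v₀.₆ = 1.299 m/s
q = v̄ × d × w = 1.299 × 2.90 × 1.58 = 5.952 m³/s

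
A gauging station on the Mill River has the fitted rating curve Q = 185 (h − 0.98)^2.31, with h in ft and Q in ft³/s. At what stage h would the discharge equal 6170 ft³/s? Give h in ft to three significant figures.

5.54 ft

h − h₀ = (Q/C)^(1/b) = (6170/185)^(1/2.31) = 4.564 ft
h = 0.98 + 4.564 = 5.544 ft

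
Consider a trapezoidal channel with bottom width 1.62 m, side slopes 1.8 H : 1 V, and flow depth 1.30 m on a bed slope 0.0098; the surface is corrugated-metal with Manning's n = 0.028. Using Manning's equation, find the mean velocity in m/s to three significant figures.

A = (b + z·y)·y = (1.62 + 1.8×1.30)×1.30 = 5.148 m²
P = b + 2y√(1+z²) = 1.62 + 2×1.30×√(1+1.8²) = 6.974 m
R = A/P = 5.148/6.974 = 0.7382 m
Q = (1/n)·A·R^(2/3)·S^(1/2) = (1/0.028) × 5.148 × 0.7382^(2/3) × 0.0098^(1/2) = 14.87 m³/s
V = Q/A = 14.87/5.148 = 2.888 m/s

2.89 m/s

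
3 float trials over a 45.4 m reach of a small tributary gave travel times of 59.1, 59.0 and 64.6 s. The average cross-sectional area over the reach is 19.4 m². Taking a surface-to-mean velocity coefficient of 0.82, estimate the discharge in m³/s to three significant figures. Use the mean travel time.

11.9 m³/s

t̄ = (59.1 + 59.0 + 64.6) / 3 = 60.9 s
v_surface = L / t̄ = 45.4 / 60.9 = 0.7455 m/s
v_mean = 0.82 × 0.7455 = 0.6113 m/s
Q = A × v_mean = 19.4 × 0.6113 = 11.86 m³/s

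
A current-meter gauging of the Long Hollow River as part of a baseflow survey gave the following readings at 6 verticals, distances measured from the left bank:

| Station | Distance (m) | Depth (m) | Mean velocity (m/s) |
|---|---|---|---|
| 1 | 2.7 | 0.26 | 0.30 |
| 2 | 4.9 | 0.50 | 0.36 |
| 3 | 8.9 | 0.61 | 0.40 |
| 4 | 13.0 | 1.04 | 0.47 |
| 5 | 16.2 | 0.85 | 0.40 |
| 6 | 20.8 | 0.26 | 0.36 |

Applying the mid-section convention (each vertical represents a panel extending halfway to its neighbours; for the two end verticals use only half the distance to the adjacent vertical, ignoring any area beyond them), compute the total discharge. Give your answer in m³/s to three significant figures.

w_1 = (4.9 − 2.7)/2 = 1.1 m; q_1 = 0.30 × 0.26 × 1.1 = 0.08580 m³/s
w_2 = (8.9 − 2.7)/2 = 3.1 m; q_2 = 0.36 × 0.50 × 3.1 = 0.5580 m³/s
w_3 = (13.0 − 4.9)/2 = 4.05 m; q_3 = 0.40 × 0.61 × 4.05 = 0.9882 m³/s
w_4 = (16.2 − 8.9)/2 = 3.65 m; q_4 = 0.47 × 1.04 × 3.65 = 1.784 m³/s
w_5 = (20.8 − 13.0)/2 = 3.9 m; q_5 = 0.40 × 0.85 × 3.9 = 1.326 m³/s
w_6 = (20.8 − 16.2)/2 = 2.3 m; q_6 = 0.36 × 0.26 × 2.3 = 0.2153 m³/s
Q = Σ qᵢ = 4.957 m³/s

4.96 m³/s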